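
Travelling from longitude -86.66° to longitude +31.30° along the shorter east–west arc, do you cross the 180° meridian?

No

Signed shortest Δλ = ((31.30 − -86.66 + 180) mod 360) − 180 = 117.96°.
Going east by 117.96° from -86.66° reaches +31.30° without touching 180°.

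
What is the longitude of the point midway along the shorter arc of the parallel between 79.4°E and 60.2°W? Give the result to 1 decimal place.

Signed shortest Δλ from +79.4° to -60.2° is -139.6°.
Midpoint longitude = +79.4° + (-139.6°)/2 = +79.4° − 69.8° = +9.6°.

9.6°E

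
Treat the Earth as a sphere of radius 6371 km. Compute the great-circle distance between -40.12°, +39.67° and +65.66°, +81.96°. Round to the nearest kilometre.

12313 km

Δλ = 81.96 − 39.67 = 42.29°.
Δφ = 65.66 − -40.12 = 105.78°.
a = sin²(Δφ/2) + cos φ₁ · cos φ₂ · sin²(Δλ/2) = 0.676984.
c = 2·atan2(√a, √(1−a)) = 1.93261 rad → d = 6371·c ≈ 12312.64 km.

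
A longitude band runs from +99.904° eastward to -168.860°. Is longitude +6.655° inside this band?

No

Band width going east from +99.904° to -168.860°: ((-168.860 − 99.904) mod 360) = 91.236°.
Offset of +6.655° east of the west edge: ((6.655 − 99.904) mod 360) = 266.751°.
266.751° > 91.236° ⇒ outside.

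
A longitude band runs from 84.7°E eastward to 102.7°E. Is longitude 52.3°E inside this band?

Band width going east from +84.7° to +102.7°: ((102.7 − 84.7) mod 360) = 18.0°.
Offset of +52.3° east of the west edge: ((52.3 − 84.7) mod 360) = 327.6°.
327.6° > 18.0° ⇒ outside.

No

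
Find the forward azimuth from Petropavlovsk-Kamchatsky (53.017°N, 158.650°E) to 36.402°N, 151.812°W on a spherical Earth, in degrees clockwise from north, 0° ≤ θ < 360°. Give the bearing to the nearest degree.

96°

Δλ = -151.812 − 158.650 = -310.462°; wrapped into (−180°, 180°]: 49.538°.
θ = atan2( sin Δλ · cos φ₂ , cos φ₁ · sin φ₂ − sin φ₁ · cos φ₂ · cos Δλ )
  = atan2(0.61238, -0.06023) = 95.617° → normalised to [0°, 360°): 95.617°.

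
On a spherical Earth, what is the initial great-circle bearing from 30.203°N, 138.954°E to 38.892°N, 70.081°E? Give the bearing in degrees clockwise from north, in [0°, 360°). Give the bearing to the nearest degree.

299°

Δλ = 70.081 − 138.954 = -68.873°.
θ = atan2( sin Δλ · cos φ₂ , cos φ₁ · sin φ₂ − sin φ₁ · cos φ₂ · cos Δλ )
  = atan2(-0.72601, 0.40149) = -61.057° → normalised to [0°, 360°): 298.943°.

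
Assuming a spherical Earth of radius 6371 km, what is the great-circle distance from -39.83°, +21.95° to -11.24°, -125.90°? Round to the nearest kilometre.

13438 km

Δλ = -125.90 − 21.95 = -147.85°.
Δφ = -11.24 − -39.83 = 28.59°.
a = sin²(Δφ/2) + cos φ₁ · cos φ₂ · sin²(Δλ/2) = 0.756435.
c = 2·atan2(√a, √(1−a)) = 2.10932 rad → d = 6371·c ≈ 13438.49 km.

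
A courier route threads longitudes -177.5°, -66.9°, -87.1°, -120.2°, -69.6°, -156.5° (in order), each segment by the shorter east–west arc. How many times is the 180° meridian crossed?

0

Leg 1: -177.5° → -66.9°, shortest Δλ = 110.6° (east) — does not cross 180°.
Leg 2: -66.9° → -87.1°, shortest Δλ = -20.2° (west) — does not cross 180°.
Leg 3: -87.1° → -120.2°, shortest Δλ = -33.1° (west) — does not cross 180°.
Leg 4: -120.2° → -69.6°, shortest Δλ = 50.6° (east) — does not cross 180°.
Leg 5: -69.6° → -156.5°, shortest Δλ = -86.9° (west) — does not cross 180°.
Total crossings: 0.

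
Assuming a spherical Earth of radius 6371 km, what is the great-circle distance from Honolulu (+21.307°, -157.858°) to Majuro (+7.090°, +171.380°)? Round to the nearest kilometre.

3662 km

Δλ = 171.380 − -157.858 = 329.238°; wrapped into (−180°, 180°]: -30.762°.
Δφ = 7.090 − 21.307 = -14.217°.
a = sin²(Δφ/2) + cos φ₁ · cos φ₂ · sin²(Δλ/2) = 0.080354.
c = 2·atan2(√a, √(1−a)) = 0.57482 rad → d = 6371·c ≈ 3662.16 km.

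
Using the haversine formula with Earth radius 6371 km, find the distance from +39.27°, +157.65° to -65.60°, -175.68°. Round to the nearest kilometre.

Δλ = -175.68 − 157.65 = -333.33°; wrapped into (−180°, 180°]: 26.67°.
Δφ = -65.60 − 39.27 = -104.87°.
a = sin²(Δφ/2) + cos φ₁ · cos φ₂ · sin²(Δλ/2) = 0.645326.
c = 2·atan2(√a, √(1−a)) = 1.86571 rad → d = 6371·c ≈ 11886.41 km.

11886 km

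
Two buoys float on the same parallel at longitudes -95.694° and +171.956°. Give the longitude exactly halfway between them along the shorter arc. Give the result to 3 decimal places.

-141.869°

Signed shortest Δλ from -95.694° to +171.956° is -92.350°.
Midpoint longitude = -95.694° + (-92.350°)/2 = -95.694° − 46.175° = -141.869°.
(The naïve average (-95.694 + +171.956)/2 = 38.131° is on the wrong side of the globe.)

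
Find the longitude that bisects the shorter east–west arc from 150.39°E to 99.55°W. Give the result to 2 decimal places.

154.58°W

Signed shortest Δλ from +150.39° to -99.55° is +110.06°.
Midpoint longitude = +150.39° + (+110.06°)/2 = +150.39° + 55.03° = +205.42°.
Normalise into (−180°, 180°]: -154.58°.
(The naïve average (+150.39 + -99.55)/2 = 25.42° is on the wrong side of the globe.)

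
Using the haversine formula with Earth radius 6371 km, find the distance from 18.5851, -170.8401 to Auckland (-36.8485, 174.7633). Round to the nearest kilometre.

Δλ = 174.7633 − -170.8401 = 345.6034°; wrapped into (−180°, 180°]: -14.3966°.
Δφ = -36.8485 − 18.5851 = -55.4336°.
a = sin²(Δφ/2) + cos φ₁ · cos φ₂ · sin²(Δλ/2) = 0.228229.
c = 2·atan2(√a, √(1−a)) = 0.99614 rad → d = 6371·c ≈ 6346.44 km.

6346 km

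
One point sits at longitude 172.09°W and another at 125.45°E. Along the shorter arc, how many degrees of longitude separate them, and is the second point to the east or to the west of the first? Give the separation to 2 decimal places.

Raw difference: 125.45 − -172.09 = 297.54°.
Normalise into (−180°, 180°]: 297.54° − 360° = -62.46°.
Negative ⇒ the second point lies to the west; separation 62.46°.

62.46° west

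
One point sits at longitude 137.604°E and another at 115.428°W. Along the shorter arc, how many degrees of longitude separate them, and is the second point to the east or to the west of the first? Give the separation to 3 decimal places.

106.968° east

Raw difference: -115.428 − 137.604 = -253.032°.
Normalise into (−180°, 180°]: -253.032° + 360° = 106.968°.
Positive ⇒ the second point lies to the east; separation 106.968°.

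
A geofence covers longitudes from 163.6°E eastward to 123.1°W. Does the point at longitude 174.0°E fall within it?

Yes

Band width going east from +163.6° to -123.1°: ((-123.1 − 163.6) mod 360) = 73.3°.
Offset of +174.0° east of the west edge: ((174.0 − 163.6) mod 360) = 10.4°.
10.4° ≤ 73.3° ⇒ inside.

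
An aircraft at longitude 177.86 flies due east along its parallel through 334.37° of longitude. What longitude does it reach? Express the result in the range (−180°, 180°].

Start at +177.86°; shift +334.37° → +512.23°.
+512.23° lies outside (−180°, 180°]; subtract 360° → +152.23°.

+152.23°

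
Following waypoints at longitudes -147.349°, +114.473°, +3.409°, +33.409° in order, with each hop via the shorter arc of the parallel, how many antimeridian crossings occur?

Leg 1: -147.349° → +114.473°, shortest Δλ = -98.178° (west) — crosses 180°.
Leg 2: +114.473° → +3.409°, shortest Δλ = -111.064° (west) — does not cross 180°.
Leg 3: +3.409° → +33.409°, shortest Δλ = 30.0° (east) — does not cross 180°.
Total crossings: 1.

1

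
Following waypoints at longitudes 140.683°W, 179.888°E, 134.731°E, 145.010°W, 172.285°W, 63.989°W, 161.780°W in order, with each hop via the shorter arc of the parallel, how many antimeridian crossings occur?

2

Leg 1: -140.683° → +179.888°, shortest Δλ = -39.429° (west) — crosses 180°.
Leg 2: +179.888° → +134.731°, shortest Δλ = -45.157° (west) — does not cross 180°.
Leg 3: +134.731° → -145.010°, shortest Δλ = 80.259° (east) — crosses 180°.
Leg 4: -145.010° → -172.285°, shortest Δλ = -27.275° (west) — does not cross 180°.
Leg 5: -172.285° → -63.989°, shortest Δλ = 108.296° (east) — does not cross 180°.
Leg 6: -63.989° → -161.780°, shortest Δλ = -97.791° (west) — does not cross 180°.
Total crossings: 2.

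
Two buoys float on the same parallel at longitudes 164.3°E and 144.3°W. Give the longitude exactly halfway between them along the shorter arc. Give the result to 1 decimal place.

170.0°W

Signed shortest Δλ from +164.3° to -144.3° is +51.4°.
Midpoint longitude = +164.3° + (+51.4°)/2 = +164.3° + 25.7° = +190.0°.
Normalise into (−180°, 180°]: -170.0°.
(The naïve average (+164.3 + -144.3)/2 = 10.0° is on the wrong side of the globe.)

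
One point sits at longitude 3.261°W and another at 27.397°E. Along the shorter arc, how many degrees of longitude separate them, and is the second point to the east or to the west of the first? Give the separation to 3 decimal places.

30.658° east

Raw difference: 27.397 − -3.261 = 30.658°.
Normalise into (−180°, 180°]: 30.658° stays 30.658°.
Positive ⇒ the second point lies to the east; separation 30.658°.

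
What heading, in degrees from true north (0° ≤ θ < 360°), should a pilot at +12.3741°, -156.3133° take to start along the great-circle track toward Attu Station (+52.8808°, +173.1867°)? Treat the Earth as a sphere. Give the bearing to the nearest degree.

Δλ = 173.1867 − -156.3133 = 329.5000°; wrapped into (−180°, 180°]: -30.5000°.
θ = atan2( sin Δλ · cos φ₂ , cos φ₁ · sin φ₂ − sin φ₁ · cos φ₂ · cos Δλ )
  = atan2(-0.30629, 0.66743) = -24.651° → normalised to [0°, 360°): 335.349°.

335°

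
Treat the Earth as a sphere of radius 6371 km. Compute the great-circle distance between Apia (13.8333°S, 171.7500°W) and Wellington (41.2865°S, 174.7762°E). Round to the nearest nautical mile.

Δλ = 174.7762 − -171.7500 = 346.5262°; wrapped into (−180°, 180°]: -13.4738°.
Δφ = -41.2865 − -13.8333 = -27.4532°.
a = sin²(Δφ/2) + cos φ₁ · cos φ₂ · sin²(Δλ/2) = 0.066347.
c = 2·atan2(√a, √(1−a)) = 0.52103 rad → d = 6371·c ≈ 3319.50 km ≈ 1792.38 nmi.

1792 nmi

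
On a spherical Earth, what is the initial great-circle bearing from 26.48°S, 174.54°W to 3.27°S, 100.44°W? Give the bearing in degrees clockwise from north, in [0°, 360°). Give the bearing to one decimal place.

Δλ = -100.44 − -174.54 = 74.10°.
θ = atan2( sin Δλ · cos φ₂ , cos φ₁ · sin φ₂ − sin φ₁ · cos φ₂ · cos Δλ )
  = atan2(0.96018, 0.07090) = 85.777° → normalised to [0°, 360°): 85.777°.

85.8°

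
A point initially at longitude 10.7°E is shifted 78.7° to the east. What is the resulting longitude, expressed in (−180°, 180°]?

Start at +10.7°; shift +78.7° → +89.4°.
+89.4° already lies in (−180°, 180°].

89.4°E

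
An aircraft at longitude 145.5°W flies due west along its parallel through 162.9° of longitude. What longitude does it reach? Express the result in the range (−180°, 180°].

51.6°E

Start at -145.5°; shift −162.9° → -308.4°.
-308.4° lies outside (−180°, 180°]; add 360° → +51.6°.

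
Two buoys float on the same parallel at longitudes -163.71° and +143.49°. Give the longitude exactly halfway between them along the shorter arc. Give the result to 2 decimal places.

Signed shortest Δλ from -163.71° to +143.49° is -52.80°.
Midpoint longitude = -163.71° + (-52.80°)/2 = -163.71° − 26.40° = -190.11°.
Normalise into (−180°, 180°]: +169.89°.
(The naïve average (-163.71 + +143.49)/2 = -10.11° is on the wrong side of the globe.)

+169.89°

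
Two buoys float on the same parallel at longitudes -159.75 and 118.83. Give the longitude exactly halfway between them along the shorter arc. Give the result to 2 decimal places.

+159.54°

Signed shortest Δλ from -159.75° to +118.83° is -81.42°.
Midpoint longitude = -159.75° + (-81.42°)/2 = -159.75° − 40.71° = -200.46°.
Normalise into (−180°, 180°]: +159.54°.
(The naïve average (-159.75 + +118.83)/2 = -20.46° is on the wrong side of the globe.)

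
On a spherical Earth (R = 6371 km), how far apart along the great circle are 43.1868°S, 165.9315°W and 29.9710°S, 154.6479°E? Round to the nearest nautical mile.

Δλ = 154.6479 − -165.9315 = 320.5794°; wrapped into (−180°, 180°]: -39.4206°.
Δφ = -29.9710 − -43.1868 = 13.2158°.
a = sin²(Δφ/2) + cos φ₁ · cos φ₂ · sin²(Δλ/2) = 0.085088.
c = 2·atan2(√a, √(1−a)) = 0.59200 rad → d = 6371·c ≈ 3771.66 km ≈ 2036.53 nmi.

2037 nmi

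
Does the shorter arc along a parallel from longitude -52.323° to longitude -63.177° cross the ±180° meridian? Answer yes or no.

No

Signed shortest Δλ = ((-63.177 − -52.323 + 180) mod 360) − 180 = -10.854°.
Going west by 10.854° from -52.323° reaches -63.177° without touching 180°.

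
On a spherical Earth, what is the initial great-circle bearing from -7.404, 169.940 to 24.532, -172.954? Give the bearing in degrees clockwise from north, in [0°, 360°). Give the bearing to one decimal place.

27.1°

Δλ = -172.954 − 169.940 = -342.894°; wrapped into (−180°, 180°]: 17.106°.
θ = atan2( sin Δλ · cos φ₂ , cos φ₁ · sin φ₂ − sin φ₁ · cos φ₂ · cos Δλ )
  = atan2(0.26759, 0.52379) = 27.061° → normalised to [0°, 360°): 27.061°.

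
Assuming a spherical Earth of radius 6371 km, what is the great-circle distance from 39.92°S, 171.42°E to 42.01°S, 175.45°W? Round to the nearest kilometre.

Δλ = -175.45 − 171.42 = -346.87°; wrapped into (−180°, 180°]: 13.13°.
Δφ = -42.01 − -39.92 = -2.09°.
a = sin²(Δφ/2) + cos φ₁ · cos φ₂ · sin²(Δλ/2) = 0.007781.
c = 2·atan2(√a, √(1−a)) = 0.17665 rad → d = 6371·c ≈ 1125.47 km.

1125 km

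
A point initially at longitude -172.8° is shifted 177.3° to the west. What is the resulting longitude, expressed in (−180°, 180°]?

+9.9°

Start at -172.8°; shift −177.3° → -350.1°.
-350.1° lies outside (−180°, 180°]; add 360° → +9.9°.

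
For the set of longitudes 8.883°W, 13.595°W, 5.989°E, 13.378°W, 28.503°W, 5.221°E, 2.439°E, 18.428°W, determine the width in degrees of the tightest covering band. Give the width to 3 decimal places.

Sort the longitudes: -28.503°, -18.428°, -13.595°, -13.378°, -8.883°, +2.439°, +5.221°, +5.989°.
Eastward gaps between consecutive values (wrapping around): 10.075°, 4.833°, 0.217°, 4.495°, 11.322°, 2.782°, 0.768°, 325.508°.
Largest gap = 325.508° ⇒ minimal covering band is its complement: 360° − 325.508° = 34.492°.
Band runs from -28.503° eastward to +5.989°.

34.492°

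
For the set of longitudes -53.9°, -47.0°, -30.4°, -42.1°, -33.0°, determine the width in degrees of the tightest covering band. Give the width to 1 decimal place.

23.5°

Sort the longitudes: -53.9°, -47.0°, -42.1°, -33.0°, -30.4°.
Eastward gaps between consecutive values (wrapping around): 6.9°, 4.9°, 9.1°, 2.6°, 336.5°.
Largest gap = 336.5° ⇒ minimal covering band is its complement: 360° − 336.5° = 23.5°.
Band runs from -53.9° eastward to -30.4°.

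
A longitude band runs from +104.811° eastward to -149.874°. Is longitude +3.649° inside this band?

No

Band width going east from +104.811° to -149.874°: ((-149.874 − 104.811) mod 360) = 105.315°.
Offset of +3.649° east of the west edge: ((3.649 − 104.811) mod 360) = 258.838°.
258.838° > 105.315° ⇒ outside.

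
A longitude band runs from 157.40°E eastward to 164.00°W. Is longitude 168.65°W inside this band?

Yes

Band width going east from +157.40° to -164.00°: ((-164.00 − 157.40) mod 360) = 38.60°.
Offset of -168.65° east of the west edge: ((-168.65 − 157.40) mod 360) = 33.95°.
33.95° ≤ 38.60° ⇒ inside.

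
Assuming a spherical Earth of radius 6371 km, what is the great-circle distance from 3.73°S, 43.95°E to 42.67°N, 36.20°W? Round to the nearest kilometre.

Δλ = -36.20 − 43.95 = -80.15°.
Δφ = 42.67 − -3.73 = 46.40°.
a = sin²(Δφ/2) + cos φ₁ · cos φ₂ · sin²(Δλ/2) = 0.459288.
c = 2·atan2(√a, √(1−a)) = 1.48928 rad → d = 6371·c ≈ 9488.22 km.

9488 km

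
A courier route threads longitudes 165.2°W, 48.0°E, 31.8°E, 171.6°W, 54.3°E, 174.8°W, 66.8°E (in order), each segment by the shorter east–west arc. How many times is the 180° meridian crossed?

Leg 1: -165.2° → +48.0°, shortest Δλ = -146.8° (west) — crosses 180°.
Leg 2: +48.0° → +31.8°, shortest Δλ = -16.2° (west) — does not cross 180°.
Leg 3: +31.8° → -171.6°, shortest Δλ = 156.6° (east) — crosses 180°.
Leg 4: -171.6° → +54.3°, shortest Δλ = -134.1° (west) — crosses 180°.
Leg 5: +54.3° → -174.8°, shortest Δλ = 130.9° (east) — crosses 180°.
Leg 6: -174.8° → +66.8°, shortest Δλ = -118.4° (west) — crosses 180°.
Total crossings: 5.

5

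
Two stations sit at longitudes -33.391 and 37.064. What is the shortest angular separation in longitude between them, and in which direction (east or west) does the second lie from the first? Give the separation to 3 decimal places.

70.455° east

Raw difference: 37.064 − -33.391 = 70.455°.
Normalise into (−180°, 180°]: 70.455° stays 70.455°.
Positive ⇒ the second point lies to the east; separation 70.455°.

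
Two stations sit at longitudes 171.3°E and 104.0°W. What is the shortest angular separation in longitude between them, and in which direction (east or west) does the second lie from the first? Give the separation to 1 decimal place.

84.7° east

Raw difference: -104.0 − 171.3 = -275.3°.
Normalise into (−180°, 180°]: -275.3° + 360° = 84.7°.
Positive ⇒ the second point lies to the east; separation 84.7°.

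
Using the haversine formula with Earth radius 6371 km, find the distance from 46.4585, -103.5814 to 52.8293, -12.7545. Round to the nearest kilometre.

Δλ = -12.7545 − -103.5814 = 90.8269°.
Δφ = 52.8293 − 46.4585 = 6.3708°.
a = sin²(Δφ/2) + cos φ₁ · cos φ₂ · sin²(Δλ/2) = 0.214199.
c = 2·atan2(√a, √(1−a)) = 0.96234 rad → d = 6371·c ≈ 6131.06 km.

6131 km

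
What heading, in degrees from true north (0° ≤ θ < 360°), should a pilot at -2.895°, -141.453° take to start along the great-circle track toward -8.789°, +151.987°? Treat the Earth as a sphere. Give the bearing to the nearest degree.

Δλ = 151.987 − -141.453 = 293.440°; wrapped into (−180°, 180°]: -66.560°.
θ = atan2( sin Δλ · cos φ₂ , cos φ₁ · sin φ₂ − sin φ₁ · cos φ₂ · cos Δλ )
  = atan2(-0.90670, -0.13275) = -98.329° → normalised to [0°, 360°): 261.671°.

262°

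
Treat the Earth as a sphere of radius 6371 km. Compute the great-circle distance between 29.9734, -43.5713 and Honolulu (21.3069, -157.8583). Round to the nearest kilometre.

Δλ = -157.8583 − -43.5713 = -114.2870°.
Δφ = 21.3069 − 29.9734 = -8.6665°.
a = sin²(Δφ/2) + cos φ₁ · cos φ₂ · sin²(Δλ/2) = 0.575204.
c = 2·atan2(√a, √(1−a)) = 1.72178 rad → d = 6371·c ≈ 10969.45 km.

10969 km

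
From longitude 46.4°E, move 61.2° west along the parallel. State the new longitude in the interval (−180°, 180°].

14.8°W

Start at +46.4°; shift −61.2° → -14.8°.
-14.8° already lies in (−180°, 180°].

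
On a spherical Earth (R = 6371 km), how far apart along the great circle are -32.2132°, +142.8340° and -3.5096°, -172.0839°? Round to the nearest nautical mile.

Δλ = -172.0839 − 142.8340 = -314.9179°; wrapped into (−180°, 180°]: 45.0821°.
Δφ = -3.5096 − -32.2132 = 28.7036°.
a = sin²(Δφ/2) + cos φ₁ · cos φ₂ · sin²(Δλ/2) = 0.185542.
c = 2·atan2(√a, √(1−a)) = 0.89064 rad → d = 6371·c ≈ 5674.25 km ≈ 3063.85 nmi.

3064 nmi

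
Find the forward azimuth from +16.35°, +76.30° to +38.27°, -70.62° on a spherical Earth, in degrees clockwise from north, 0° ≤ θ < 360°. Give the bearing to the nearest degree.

331°

Δλ = -70.62 − 76.30 = -146.92°.
θ = atan2( sin Δλ · cos φ₂ , cos φ₁ · sin φ₂ − sin φ₁ · cos φ₂ · cos Δλ )
  = atan2(-0.42852, 0.77951) = -28.799° → normalised to [0°, 360°): 331.201°.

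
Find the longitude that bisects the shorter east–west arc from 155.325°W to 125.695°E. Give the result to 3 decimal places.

Signed shortest Δλ from -155.325° to +125.695° is -78.980°.
Midpoint longitude = -155.325° + (-78.980°)/2 = -155.325° − 39.490° = -194.815°.
Normalise into (−180°, 180°]: +165.185°.
(The naïve average (-155.325 + +125.695)/2 = -14.815° is on the wrong side of the globe.)

165.185°E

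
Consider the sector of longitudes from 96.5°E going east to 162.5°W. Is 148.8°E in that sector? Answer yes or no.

Band width going east from +96.5° to -162.5°: ((-162.5 − 96.5) mod 360) = 101.0°.
Offset of +148.8° east of the west edge: ((148.8 − 96.5) mod 360) = 52.3°.
52.3° ≤ 101.0° ⇒ inside.

Yes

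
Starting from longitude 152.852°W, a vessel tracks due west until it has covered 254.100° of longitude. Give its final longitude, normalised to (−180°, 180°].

46.952°W

Start at -152.852°; shift −254.100° → -406.952°.
-406.952° lies outside (−180°, 180°]; add 360° → -46.952°.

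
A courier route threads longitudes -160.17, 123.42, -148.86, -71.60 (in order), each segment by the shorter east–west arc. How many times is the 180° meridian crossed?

2

Leg 1: -160.17° → +123.42°, shortest Δλ = -76.41° (west) — crosses 180°.
Leg 2: +123.42° → -148.86°, shortest Δλ = 87.72° (east) — crosses 180°.
Leg 3: -148.86° → -71.60°, shortest Δλ = 77.26° (east) — does not cross 180°.
Total crossings: 2.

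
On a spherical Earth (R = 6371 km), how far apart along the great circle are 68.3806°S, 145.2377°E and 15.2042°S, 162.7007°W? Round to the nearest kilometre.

6945 km

Δλ = -162.7007 − 145.2377 = -307.9384°; wrapped into (−180°, 180°]: 52.0616°.
Δφ = -15.2042 − -68.3806 = 53.1764°.
a = sin²(Δφ/2) + cos φ₁ · cos φ₂ · sin²(Δλ/2) = 0.268798.
c = 2·atan2(√a, √(1−a)) = 1.09009 rad → d = 6371·c ≈ 6944.98 km.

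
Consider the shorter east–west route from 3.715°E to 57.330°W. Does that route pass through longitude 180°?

No

Signed shortest Δλ = ((-57.330 − 3.715 + 180) mod 360) − 180 = -61.045°.
Going west by 61.045° from +3.715° reaches -57.330° without touching 180°.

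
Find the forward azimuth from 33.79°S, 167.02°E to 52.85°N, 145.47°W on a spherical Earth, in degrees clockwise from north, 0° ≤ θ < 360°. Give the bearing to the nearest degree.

Δλ = -145.47 − 167.02 = -312.49°; wrapped into (−180°, 180°]: 47.51°.
θ = atan2( sin Δλ · cos φ₂ , cos φ₁ · sin φ₂ − sin φ₁ · cos φ₂ · cos Δλ )
  = atan2(0.44532, 0.88928) = 26.600° → normalised to [0°, 360°): 26.600°.

27°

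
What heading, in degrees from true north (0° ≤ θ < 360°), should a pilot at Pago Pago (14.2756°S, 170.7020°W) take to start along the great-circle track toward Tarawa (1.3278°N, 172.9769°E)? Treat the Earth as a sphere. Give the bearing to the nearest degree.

313°

Δλ = 172.9769 − -170.7020 = 343.6789°; wrapped into (−180°, 180°]: -16.3211°.
θ = atan2( sin Δλ · cos φ₂ , cos φ₁ · sin φ₂ − sin φ₁ · cos φ₂ · cos Δλ )
  = atan2(-0.28094, 0.25904) = -47.323° → normalised to [0°, 360°): 312.677°.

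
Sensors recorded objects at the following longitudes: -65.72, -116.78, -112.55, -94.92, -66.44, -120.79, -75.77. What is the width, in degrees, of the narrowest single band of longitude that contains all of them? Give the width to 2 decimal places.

Sort the longitudes: -120.79°, -116.78°, -112.55°, -94.92°, -75.77°, -66.44°, -65.72°.
Eastward gaps between consecutive values (wrapping around): 4.01°, 4.23°, 17.63°, 19.15°, 9.33°, 0.72°, 304.93°.
Largest gap = 304.93° ⇒ minimal covering band is its complement: 360° − 304.93° = 55.07°.
Band runs from -120.79° eastward to -65.72°.

55.07°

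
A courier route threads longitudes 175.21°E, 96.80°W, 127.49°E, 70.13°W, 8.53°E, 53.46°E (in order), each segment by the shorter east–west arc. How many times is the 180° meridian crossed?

3

Leg 1: +175.21° → -96.80°, shortest Δλ = 87.99° (east) — crosses 180°.
Leg 2: -96.80° → +127.49°, shortest Δλ = -135.71° (west) — crosses 180°.
Leg 3: +127.49° → -70.13°, shortest Δλ = 162.38° (east) — crosses 180°.
Leg 4: -70.13° → +8.53°, shortest Δλ = 78.66° (east) — does not cross 180°.
Leg 5: +8.53° → +53.46°, shortest Δλ = 44.93° (east) — does not cross 180°.
Total crossings: 3.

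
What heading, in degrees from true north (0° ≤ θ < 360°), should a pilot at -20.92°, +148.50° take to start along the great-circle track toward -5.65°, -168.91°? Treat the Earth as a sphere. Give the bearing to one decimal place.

Δλ = -168.91 − 148.50 = -317.41°; wrapped into (−180°, 180°]: 42.59°.
θ = atan2( sin Δλ · cos φ₂ , cos φ₁ · sin φ₂ − sin φ₁ · cos φ₂ · cos Δλ )
  = atan2(0.67346, 0.16964) = 75.862° → normalised to [0°, 360°): 75.862°.

75.9°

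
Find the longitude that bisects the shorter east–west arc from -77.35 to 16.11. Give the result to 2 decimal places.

Signed shortest Δλ from -77.35° to +16.11° is +93.46°.
Midpoint longitude = -77.35° + (+93.46°)/2 = -77.35° + 46.73° = -30.62°.

-30.62°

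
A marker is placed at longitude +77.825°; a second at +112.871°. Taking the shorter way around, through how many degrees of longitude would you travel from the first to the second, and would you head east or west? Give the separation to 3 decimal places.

Raw difference: 112.871 − 77.825 = 35.046°.
Normalise into (−180°, 180°]: 35.046° stays 35.046°.
Positive ⇒ the second point lies to the east; separation 35.046°.

35.046° east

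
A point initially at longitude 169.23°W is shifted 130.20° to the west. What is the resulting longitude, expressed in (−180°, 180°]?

Start at -169.23°; shift −130.20° → -299.43°.
-299.43° lies outside (−180°, 180°]; add 360° → +60.57°.

60.57°E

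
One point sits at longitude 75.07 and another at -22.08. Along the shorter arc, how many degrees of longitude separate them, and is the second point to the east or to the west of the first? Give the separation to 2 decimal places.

97.15° west

Raw difference: -22.08 − 75.07 = -97.15°.
Normalise into (−180°, 180°]: -97.15° stays -97.15°.
Negative ⇒ the second point lies to the west; separation 97.15°.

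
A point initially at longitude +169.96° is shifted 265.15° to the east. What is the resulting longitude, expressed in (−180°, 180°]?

Start at +169.96°; shift +265.15° → +435.11°.
+435.11° lies outside (−180°, 180°]; subtract 360° → +75.11°.

+75.11°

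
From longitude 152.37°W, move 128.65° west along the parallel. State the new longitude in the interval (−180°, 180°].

Start at -152.37°; shift −128.65° → -281.02°.
-281.02° lies outside (−180°, 180°]; add 360° → +78.98°.

78.98°E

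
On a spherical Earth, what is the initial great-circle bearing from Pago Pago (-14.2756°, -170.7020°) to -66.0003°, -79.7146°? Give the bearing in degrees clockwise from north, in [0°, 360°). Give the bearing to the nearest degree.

Δλ = -79.7146 − -170.7020 = 90.9874°.
θ = atan2( sin Δλ · cos φ₂ , cos φ₁ · sin φ₂ − sin φ₁ · cos φ₂ · cos Δλ )
  = atan2(0.40667, -0.88707) = 155.371° → normalised to [0°, 360°): 155.371°.

155°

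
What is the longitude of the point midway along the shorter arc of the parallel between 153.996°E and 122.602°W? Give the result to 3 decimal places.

164.303°W

Signed shortest Δλ from +153.996° to -122.602° is +83.402°.
Midpoint longitude = +153.996° + (+83.402°)/2 = +153.996° + 41.701° = +195.697°.
Normalise into (−180°, 180°]: -164.303°.
(The naïve average (+153.996 + -122.602)/2 = 15.697° is on the wrong side of the globe.)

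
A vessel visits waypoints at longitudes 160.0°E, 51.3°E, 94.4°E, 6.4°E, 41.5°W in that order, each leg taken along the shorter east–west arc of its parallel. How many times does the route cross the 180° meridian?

0

Leg 1: +160.0° → +51.3°, shortest Δλ = -108.7° (west) — does not cross 180°.
Leg 2: +51.3° → +94.4°, shortest Δλ = 43.1° (east) — does not cross 180°.
Leg 3: +94.4° → +6.4°, shortest Δλ = -88.0° (west) — does not cross 180°.
Leg 4: +6.4° → -41.5°, shortest Δλ = -47.9° (west) — does not cross 180°.
Total crossings: 0.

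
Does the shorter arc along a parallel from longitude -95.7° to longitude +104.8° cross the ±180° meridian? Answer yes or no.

Naïve |104.8 − -95.7| = 200.5° > 180°, so the shorter arc goes the other way round — across 180°.
Signed shortest Δλ = ((104.8 − -95.7 + 180) mod 360) − 180 = -159.5°.
Going west by 159.5° from -95.7° passes through 180° before reaching +104.8°.

Yes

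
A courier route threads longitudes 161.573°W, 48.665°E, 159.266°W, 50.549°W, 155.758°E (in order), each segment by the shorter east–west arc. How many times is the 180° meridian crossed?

3

Leg 1: -161.573° → +48.665°, shortest Δλ = -149.762° (west) — crosses 180°.
Leg 2: +48.665° → -159.266°, shortest Δλ = 152.069° (east) — crosses 180°.
Leg 3: -159.266° → -50.549°, shortest Δλ = 108.717° (east) — does not cross 180°.
Leg 4: -50.549° → +155.758°, shortest Δλ = -153.693° (west) — crosses 180°.
Total crossings: 3.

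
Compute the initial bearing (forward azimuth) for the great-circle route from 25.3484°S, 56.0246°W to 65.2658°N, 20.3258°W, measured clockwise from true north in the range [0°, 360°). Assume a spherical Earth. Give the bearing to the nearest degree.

Δλ = -20.3258 − -56.0246 = 35.6988°.
θ = atan2( sin Δλ · cos φ₂ , cos φ₁ · sin φ₂ − sin φ₁ · cos φ₂ · cos Δλ )
  = atan2(0.24415, 0.96628) = 14.180° → normalised to [0°, 360°): 14.180°.

14°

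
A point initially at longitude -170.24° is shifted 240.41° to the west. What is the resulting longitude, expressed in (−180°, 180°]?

-50.65°

Start at -170.24°; shift −240.41° → -410.65°.
-410.65° lies outside (−180°, 180°]; add 360° → -50.65°.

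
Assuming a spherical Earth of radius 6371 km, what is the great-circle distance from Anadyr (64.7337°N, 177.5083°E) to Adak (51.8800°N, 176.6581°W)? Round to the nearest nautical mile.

793 nmi

Δλ = -176.6581 − 177.5083 = -354.1664°; wrapped into (−180°, 180°]: 5.8336°.
Δφ = 51.8800 − 64.7337 = -12.8537°.
a = sin²(Δφ/2) + cos φ₁ · cos φ₂ · sin²(Δλ/2) = 0.013212.
c = 2·atan2(√a, √(1−a)) = 0.23039 rad → d = 6371·c ≈ 1467.83 km ≈ 792.57 nmi.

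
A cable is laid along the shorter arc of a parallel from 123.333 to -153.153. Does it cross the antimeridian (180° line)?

Naïve |-153.153 − 123.333| = 276.486° > 180°, so the shorter arc goes the other way round — across 180°.
Signed shortest Δλ = ((-153.153 − 123.333 + 180) mod 360) − 180 = 83.514°.
Going east by 83.514° from +123.333° passes through 180° before reaching -153.153°.

Yes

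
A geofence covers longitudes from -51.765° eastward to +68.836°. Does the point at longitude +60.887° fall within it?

Band width going east from -51.765° to +68.836°: ((68.836 − -51.765) mod 360) = 120.601°.
Offset of +60.887° east of the west edge: ((60.887 − -51.765) mod 360) = 112.652°.
112.652° ≤ 120.601° ⇒ inside.

Yes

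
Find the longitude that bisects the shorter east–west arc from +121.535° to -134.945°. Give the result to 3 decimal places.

+173.295°

Signed shortest Δλ from +121.535° to -134.945° is +103.520°.
Midpoint longitude = +121.535° + (+103.520°)/2 = +121.535° + 51.760° = +173.295°.
(The naïve average (+121.535 + -134.945)/2 = -6.705° is on the wrong side of the globe.)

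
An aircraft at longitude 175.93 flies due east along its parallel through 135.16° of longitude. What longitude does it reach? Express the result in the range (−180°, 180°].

-48.91°

Start at +175.93°; shift +135.16° → +311.09°.
+311.09° lies outside (−180°, 180°]; subtract 360° → -48.91°.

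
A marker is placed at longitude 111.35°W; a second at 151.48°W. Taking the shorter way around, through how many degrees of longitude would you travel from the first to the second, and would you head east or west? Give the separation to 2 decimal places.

Raw difference: -151.48 − -111.35 = -40.13°.
Normalise into (−180°, 180°]: -40.13° stays -40.13°.
Negative ⇒ the second point lies to the west; separation 40.13°.

40.13° west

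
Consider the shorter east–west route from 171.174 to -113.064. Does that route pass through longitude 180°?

Naïve |-113.064 − 171.174| = 284.238° > 180°, so the shorter arc goes the other way round — across 180°.
Signed shortest Δλ = ((-113.064 − 171.174 + 180) mod 360) − 180 = 75.762°.
Going east by 75.762° from +171.174° passes through 180° before reaching -113.064°.

Yes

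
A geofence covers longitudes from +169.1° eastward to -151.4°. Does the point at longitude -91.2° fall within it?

No

Band width going east from +169.1° to -151.4°: ((-151.4 − 169.1) mod 360) = 39.5°.
Offset of -91.2° east of the west edge: ((-91.2 − 169.1) mod 360) = 99.7°.
99.7° > 39.5° ⇒ outside.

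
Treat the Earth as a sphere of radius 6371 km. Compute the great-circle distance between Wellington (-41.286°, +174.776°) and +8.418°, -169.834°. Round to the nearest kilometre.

5746 km

Δλ = -169.834 − 174.776 = -344.610°; wrapped into (−180°, 180°]: 15.390°.
Δφ = 8.418 − -41.286 = 49.704°.
a = sin²(Δφ/2) + cos φ₁ · cos φ₂ · sin²(Δλ/2) = 0.189959.
c = 2·atan2(√a, √(1−a)) = 0.90195 rad → d = 6371·c ≈ 5746.32 km.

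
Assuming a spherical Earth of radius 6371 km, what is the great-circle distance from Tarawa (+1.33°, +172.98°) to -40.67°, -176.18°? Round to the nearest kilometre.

4798 km

Δλ = -176.18 − 172.98 = -349.16°; wrapped into (−180°, 180°]: 10.84°.
Δφ = -40.67 − 1.33 = -42.00°.
a = sin²(Δφ/2) + cos φ₁ · cos φ₂ · sin²(Δλ/2) = 0.135193.
c = 2·atan2(√a, √(1−a)) = 0.75304 rad → d = 6371·c ≈ 4797.61 km.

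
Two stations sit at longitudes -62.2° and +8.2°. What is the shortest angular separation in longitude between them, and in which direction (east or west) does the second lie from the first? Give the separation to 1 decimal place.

70.4° east

Raw difference: 8.2 − -62.2 = 70.4°.
Normalise into (−180°, 180°]: 70.4° stays 70.4°.
Positive ⇒ the second point lies to the east; separation 70.4°.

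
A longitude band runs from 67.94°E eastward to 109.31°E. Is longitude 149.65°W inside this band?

Band width going east from +67.94° to +109.31°: ((109.31 − 67.94) mod 360) = 41.37°.
Offset of -149.65° east of the west edge: ((-149.65 − 67.94) mod 360) = 142.41°.
142.41° > 41.37° ⇒ outside.

No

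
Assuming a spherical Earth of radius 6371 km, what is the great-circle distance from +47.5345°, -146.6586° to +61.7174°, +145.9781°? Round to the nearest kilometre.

Δλ = 145.9781 − -146.6586 = 292.6367°; wrapped into (−180°, 180°]: -67.3633°.
Δφ = 61.7174 − 47.5345 = 14.1829°.
a = sin²(Δφ/2) + cos φ₁ · cos φ₂ · sin²(Δλ/2) = 0.113628.
c = 2·atan2(√a, √(1−a)) = 0.68764 rad → d = 6371·c ≈ 4380.97 km.

4381 km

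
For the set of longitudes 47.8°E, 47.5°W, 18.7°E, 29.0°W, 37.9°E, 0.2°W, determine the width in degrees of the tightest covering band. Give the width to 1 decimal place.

Sort the longitudes: -47.5°, -29.0°, -0.2°, +18.7°, +37.9°, +47.8°.
Eastward gaps between consecutive values (wrapping around): 18.5°, 28.8°, 18.9°, 19.2°, 9.9°, 264.7°.
Largest gap = 264.7° ⇒ minimal covering band is its complement: 360° − 264.7° = 95.3°.
Band runs from -47.5° eastward to +47.8°.

95.3°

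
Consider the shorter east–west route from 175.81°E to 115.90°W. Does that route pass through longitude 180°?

Naïve |-115.90 − 175.81| = 291.71° > 180°, so the shorter arc goes the other way round — across 180°.
Signed shortest Δλ = ((-115.90 − 175.81 + 180) mod 360) − 180 = 68.29°.
Going east by 68.29° from +175.81° passes through 180° before reaching -115.90°.

Yes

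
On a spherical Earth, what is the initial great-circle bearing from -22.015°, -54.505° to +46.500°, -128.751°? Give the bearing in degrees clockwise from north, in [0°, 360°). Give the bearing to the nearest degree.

Δλ = -128.751 − -54.505 = -74.246°.
θ = atan2( sin Δλ · cos φ₂ , cos φ₁ · sin φ₂ − sin φ₁ · cos φ₂ · cos Δλ )
  = atan2(-0.66250, 0.74254) = -41.739° → normalised to [0°, 360°): 318.261°.

318°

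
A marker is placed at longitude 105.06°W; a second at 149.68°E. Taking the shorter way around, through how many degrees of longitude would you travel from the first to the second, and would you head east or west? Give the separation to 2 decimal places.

105.26° west

Raw difference: 149.68 − -105.06 = 254.74°.
Normalise into (−180°, 180°]: 254.74° − 360° = -105.26°.
Negative ⇒ the second point lies to the west; separation 105.26°.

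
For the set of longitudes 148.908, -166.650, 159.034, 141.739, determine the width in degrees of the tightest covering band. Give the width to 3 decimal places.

51.611°

Sort the longitudes: -166.650°, +141.739°, +148.908°, +159.034°.
Eastward gaps between consecutive values (wrapping around): 308.389°, 7.169°, 10.126°, 34.316°.
Largest gap = 308.389° ⇒ minimal covering band is its complement: 360° − 308.389° = 51.611°.
Band runs from +141.739° eastward to -166.650°, crossing the antimeridian.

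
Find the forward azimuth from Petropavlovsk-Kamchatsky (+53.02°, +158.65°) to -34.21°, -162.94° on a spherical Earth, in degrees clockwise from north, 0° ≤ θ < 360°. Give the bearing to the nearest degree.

Δλ = -162.94 − 158.65 = -321.59°; wrapped into (−180°, 180°]: 38.41°.
θ = atan2( sin Δλ · cos φ₂ , cos φ₁ · sin φ₂ − sin φ₁ · cos φ₂ · cos Δλ )
  = atan2(0.51379, -0.85586) = 149.023° → normalised to [0°, 360°): 149.023°.

149°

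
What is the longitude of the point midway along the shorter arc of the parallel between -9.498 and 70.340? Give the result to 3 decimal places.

Signed shortest Δλ from -9.498° to +70.340° is +79.838°.
Midpoint longitude = -9.498° + (+79.838°)/2 = -9.498° + 39.919° = +30.421°.

+30.421°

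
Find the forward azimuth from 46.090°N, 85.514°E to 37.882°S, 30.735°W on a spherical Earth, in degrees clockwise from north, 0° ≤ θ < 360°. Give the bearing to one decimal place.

Δλ = -30.735 − 85.514 = -116.249°.
θ = atan2( sin Δλ · cos φ₂ , cos φ₁ · sin φ₂ − sin φ₁ · cos φ₂ · cos Δλ )
  = atan2(-0.70789, -0.17437) = -103.838° → normalised to [0°, 360°): 256.162°.

256.2°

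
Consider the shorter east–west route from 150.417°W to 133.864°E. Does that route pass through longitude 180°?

Naïve |133.864 − -150.417| = 284.281° > 180°, so the shorter arc goes the other way round — across 180°.
Signed shortest Δλ = ((133.864 − -150.417 + 180) mod 360) − 180 = -75.719°.
Going west by 75.719° from -150.417° passes through 180° before reaching +133.864°.

Yes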